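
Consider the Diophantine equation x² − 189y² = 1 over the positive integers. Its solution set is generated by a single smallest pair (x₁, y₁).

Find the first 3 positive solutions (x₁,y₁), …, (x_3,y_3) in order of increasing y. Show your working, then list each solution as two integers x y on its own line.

[13; 1,2,1,26] for √189; ℓ=4 ⇒ convergent index 3
step 0: (13, 1)  from 13·(1,0) + (0,1)
step 1: (14, 1)  from 1·(13,1) + (1,0)
step 2: (41, 3)  from 2·(14,1) + (13,1)
step 3: (55, 4)  from 1·(41,3) + (14,1)
→ (55, 4).  Check: 55²=3025, 189·4²=3024, difference 1.
n=2: (55,4)∘(55,4) = (55·55+189·4·4, 55·4+4·55) = (6049,440)
n=3: (6049,440)∘(55,4) = (55·6049+189·4·440, 55·440+4·6049) = (665335,48396)

55 4
6049 440
665335 48396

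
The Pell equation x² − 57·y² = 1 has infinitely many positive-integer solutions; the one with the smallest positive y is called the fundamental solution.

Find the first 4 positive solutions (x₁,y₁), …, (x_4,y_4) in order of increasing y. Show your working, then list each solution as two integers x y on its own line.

151 20
45601 6040
13771351 1824060
4158902401 550860080

d=57: √d = [7; 1,1,4,1,1,14] (ℓ=6, even), read p_5/q_5
i=0: a=7 ⇒ p=7, q=1
…
i=2: a=1 ⇒ p=15, q=2
…
i=4: a=1 ⇒ p=83, q=11
i=5: a=1 ⇒ p=151, q=20
fundamental: x₁=151, y₁=20  (since 22801 − 57·400 = 1)
n=2: (151,20)∘(151,20) = (151·151+57·20·20, 151·20+20·151) = (45601,6040)
n=3: (45601,6040)∘(151,20) = (151·45601+57·20·6040, 151·6040+20·45601) = (13771351,1824060)
n=4: (13771351,1824060)∘(151,20) = (151·13771351+57·20·1824060, 151·1824060+20·13771351) = (4158902401,550860080)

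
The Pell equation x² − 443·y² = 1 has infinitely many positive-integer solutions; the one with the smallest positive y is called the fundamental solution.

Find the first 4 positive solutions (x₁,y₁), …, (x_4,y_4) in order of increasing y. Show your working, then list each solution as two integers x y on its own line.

√443 = [21; 21,42, …], period ℓ=2 (even) → k=1
step 0: (21, 1)  from 21·(1,0) + (0,1)
step 1: (442, 21)  from 21·(21,1) + (1,0)
fundamental: x₁=442, y₁=21  (since 195364 − 443·441 = 1)
(442+21√443)^2 = 390727 + 18564√443
(442+21√443)^3 = 345402226 + 16410555√443
(442+21√443)^4 = 305335177057 + 14506912056√443

442 21
390727 18564
345402226 16410555
305335177057 14506912056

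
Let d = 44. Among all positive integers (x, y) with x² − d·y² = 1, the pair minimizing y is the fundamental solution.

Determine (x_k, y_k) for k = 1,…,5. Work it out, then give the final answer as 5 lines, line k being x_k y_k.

d=44: √d = [6; 1,1,1,2,1,1,1,12] (ℓ=8, even), read p_7/q_7
i=0: a=6 ⇒ p=6, q=1
…
i=3: a=1 ⇒ p=20, q=3
…
i=5: a=1 ⇒ p=73, q=11
i=6: a=1 ⇒ p=126, q=19
i=7: a=1 ⇒ p=199, q=30
(x₁, y₁) = (199, 30);  199² − 44·30² = 1 ✓
(199+30√44)^2 = 79201 + 11940√44
(199+30√44)^3 = 31521799 + 4752090√44
(199+30√44)^4 = 12545596801 + 1891319880√44
(199+30√44)^5 = 4993116004999 + 752740560150√44

199 30
79201 11940
31521799 4752090
12545596801 1891319880
4993116004999 752740560150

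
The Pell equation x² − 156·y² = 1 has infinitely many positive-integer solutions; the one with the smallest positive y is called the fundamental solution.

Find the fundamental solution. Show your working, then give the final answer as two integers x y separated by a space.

25 2

√156 → a₀=12, period (2,24); ℓ=2 even so k=1
a_0=12:  p_0=12·1+0=12,  q_0=12·0+1=1
a_1=2:  p_1=2·12+1=25,  q_1=2·1+0=2
→ (25, 2).  Check: 25²=625, 156·2²=624, difference 1.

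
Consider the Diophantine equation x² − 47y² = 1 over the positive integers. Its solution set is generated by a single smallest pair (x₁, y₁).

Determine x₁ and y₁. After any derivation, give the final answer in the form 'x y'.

√47 → a₀=6, period (1,5,1,12); ℓ=4 even so k=3
i=0: a=6 ⇒ p=6, q=1
…
i=2: a=5 ⇒ p=41, q=6
i=3: a=1 ⇒ p=48, q=7
(x₁, y₁) = (48, 7);  48² − 47·7² = 1 ✓

48 7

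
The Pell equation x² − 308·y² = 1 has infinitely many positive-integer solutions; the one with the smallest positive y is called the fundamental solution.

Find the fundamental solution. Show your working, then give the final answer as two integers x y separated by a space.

351 20

√308 → a₀=17, period (1,1,4,1,1,34); ℓ=6 even so k=5
i=0: a=17 ⇒ p=17, q=1
…
i=2: a=1 ⇒ p=35, q=2
…
i=4: a=1 ⇒ p=193, q=11
i=5: a=1 ⇒ p=351, q=20
(x₁, y₁) = (351, 20);  351² − 308·20² = 1 ✓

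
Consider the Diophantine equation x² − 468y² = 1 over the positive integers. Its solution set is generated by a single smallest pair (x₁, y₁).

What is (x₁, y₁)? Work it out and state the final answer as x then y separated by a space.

√468 → a₀=21, period (1,1,1,2,1,1,1,42); ℓ=8 even so k=7
step 0: (21, 1)  from 21·(1,0) + (0,1)
…
step 2: (43, 2)  from 1·(22,1) + (21,1)
step 3: (65, 3)  from 1·(43,2) + (22,1)
step 4: (173, 8)  from 2·(65,3) + (43,2)
step 5: (238, 11)  from 1·(173,8) + (65,3)
step 6: (411, 19)  from 1·(238,11) + (173,8)
step 7: (649, 30)  from 1·(411,19) + (238,11)
(x₁, y₁) = (649, 30);  649² − 468·30² = 1 ✓

649 30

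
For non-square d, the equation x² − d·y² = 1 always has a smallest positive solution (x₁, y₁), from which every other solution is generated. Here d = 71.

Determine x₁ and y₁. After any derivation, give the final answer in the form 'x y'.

√71 → a₀=8, period (2,2,1,7,1,2,2,16); ℓ=8 even so k=7
i=0: a=8 ⇒ p=8, q=1
i=1: a=2 ⇒ p=17, q=2
i=2: a=2 ⇒ p=42, q=5
i=3: a=1 ⇒ p=59, q=7
i=4: a=7 ⇒ p=455, q=54
i=5: a=1 ⇒ p=514, q=61
i=6: a=2 ⇒ p=1483, q=176
i=7: a=2 ⇒ p=3480, q=413
→ (3480, 413).  Check: 3480²=12110400, 71·413²=12110399, difference 1.

3480 413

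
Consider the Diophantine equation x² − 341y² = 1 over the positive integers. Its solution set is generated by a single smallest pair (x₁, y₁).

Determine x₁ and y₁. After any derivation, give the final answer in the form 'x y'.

10626551 575460

d=341: √d = [18; 2,6,1,8,2,…,6,2,36] (ℓ=14, even), read p_13/q_13
step 0: (18, 1)  from 18·(1,0) + (0,1)
step 1: (37, 2)  from 2·(18,1) + (1,0)
…
step 3: (277, 15)  from 1·(240,13) + (37,2)
…
step 5: (5189, 281)  from 2·(2456,133) + (277,15)
…
step 8: (28124, 1523)  from 1·(20479,1109) + (7645,414)
step 9: (76727, 4155)  from 2·(28124,1523) + (20479,1109)
…
step 11: (718667, 38918)  from 1·(641940,34763) + (76727,4155)
step 12: (4953942, 268271)  from 6·(718667,38918) + (641940,34763)
step 13: (10626551, 575460)  from 2·(4953942,268271) + (718667,38918)
(x₁, y₁) = (10626551, 575460);  10626551² − 341·575460² = 1 ✓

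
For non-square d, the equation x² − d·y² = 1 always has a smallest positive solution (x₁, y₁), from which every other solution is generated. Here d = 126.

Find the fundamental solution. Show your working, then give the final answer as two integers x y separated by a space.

449 40

√126 → a₀=11, period (4,2,4,22); ℓ=4 even so k=3
k=0  a_k=11  p_k/q_k = 11/1
k=1  a_k=4  p_k/q_k = 45/4
k=2  a_k=2  p_k/q_k = 101/9
k=3  a_k=4  p_k/q_k = 449/40
→ (449, 40).  Check: 449²=201601, 126·40²=201600, difference 1.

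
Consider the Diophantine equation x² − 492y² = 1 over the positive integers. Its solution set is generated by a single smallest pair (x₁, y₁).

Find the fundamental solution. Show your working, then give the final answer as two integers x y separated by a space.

29767 1342

d=492: √d = [22; 5,1,1,10,1,1,5,44] (ℓ=8, even), read p_7/q_7
k=0  a_k=22  p_k/q_k = 22/1
k=1  a_k=5  p_k/q_k = 111/5
k=2  a_k=1  p_k/q_k = 133/6
…
k=4  a_k=10  p_k/q_k = 2573/116
…
k=6  a_k=1  p_k/q_k = 5390/243
k=7  a_k=5  p_k/q_k = 29767/1342
→ (29767, 1342).  Check: 29767²=886074289, 492·1342²=886074288, difference 1.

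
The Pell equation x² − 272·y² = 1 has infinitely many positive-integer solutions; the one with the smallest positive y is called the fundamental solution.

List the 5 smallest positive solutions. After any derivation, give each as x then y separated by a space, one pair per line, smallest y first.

√272 → a₀=16, period (2,32); ℓ=2 even so k=1
k=0  a_k=16  p_k/q_k = 16/1
k=1  a_k=2  p_k/q_k = 33/2
fundamental: x₁=33, y₁=2  (since 1089 − 272·4 = 1)
(33+2√272)^2 = 2177 + 132√272
(33+2√272)^3 = 143649 + 8710√272
(33+2√272)^4 = 9478657 + 574728√272
(33+2√272)^5 = 625447713 + 37923338√272

33 2
2177 132
143649 8710
9478657 574728
625447713 37923338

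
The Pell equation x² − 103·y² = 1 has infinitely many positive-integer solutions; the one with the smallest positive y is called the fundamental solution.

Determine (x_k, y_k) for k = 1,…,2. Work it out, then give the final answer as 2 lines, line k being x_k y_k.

227528 22419
103537981567 10201900464

√103 → a₀=10, period (6,1,2,1,1,9,1,1,2,1,6,20); ℓ=12 even so k=11
step 0: (10, 1)  from 10·(1,0) + (0,1)
step 1: (61, 6)  from 6·(10,1) + (1,0)
step 2: (71, 7)  from 1·(61,6) + (10,1)
step 3: (203, 20)  from 2·(71,7) + (61,6)
step 4: (274, 27)  from 1·(203,20) + (71,7)
step 5: (477, 47)  from 1·(274,27) + (203,20)
step 6: (4567, 450)  from 9·(477,47) + (274,27)
step 7: (5044, 497)  from 1·(4567,450) + (477,47)
step 8: (9611, 947)  from 1·(5044,497) + (4567,450)
…
step 10: (33877, 3338)  from 1·(24266,2391) + (9611,947)
step 11: (227528, 22419)  from 6·(33877,3338) + (24266,2391)
fundamental: x₁=227528, y₁=22419  (since 51768990784 − 103·502611561 = 1)
k=2:  x_2 = 227528·227528+103·22419·22419 = 103537981567,  y_2 = 227528·22419+22419·227528 = 10201900464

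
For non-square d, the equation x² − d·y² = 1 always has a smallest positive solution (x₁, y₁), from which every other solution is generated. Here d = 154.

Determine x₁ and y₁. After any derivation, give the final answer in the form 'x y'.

21295 1716

[12; 2,2,3,1,2,1,3,2,2,24] for √154; ℓ=10 ⇒ convergent index 9
i=0: a=12 ⇒ p=12, q=1
i=1: a=2 ⇒ p=25, q=2
i=2: a=2 ⇒ p=62, q=5
i=3: a=3 ⇒ p=211, q=17
i=4: a=1 ⇒ p=273, q=22
i=5: a=2 ⇒ p=757, q=61
i=6: a=1 ⇒ p=1030, q=83
i=7: a=3 ⇒ p=3847, q=310
i=8: a=2 ⇒ p=8724, q=703
i=9: a=2 ⇒ p=21295, q=1716
→ (21295, 1716).  Check: 21295²=453477025, 154·1716²=453477024, difference 1.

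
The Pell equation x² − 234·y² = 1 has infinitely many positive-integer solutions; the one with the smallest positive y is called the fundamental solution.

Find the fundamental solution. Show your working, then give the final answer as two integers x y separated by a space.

[15; 3,2,1,2,1,2,3,30] for √234; ℓ=8 ⇒ convergent index 7
i=0: a=15 ⇒ p=15, q=1
i=1: a=3 ⇒ p=46, q=3
…
i=4: a=2 ⇒ p=413, q=27
…
i=6: a=2 ⇒ p=1545, q=101
i=7: a=3 ⇒ p=5201, q=340
→ (5201, 340).  Check: 5201²=27050401, 234·340²=27050400, difference 1.

5201 340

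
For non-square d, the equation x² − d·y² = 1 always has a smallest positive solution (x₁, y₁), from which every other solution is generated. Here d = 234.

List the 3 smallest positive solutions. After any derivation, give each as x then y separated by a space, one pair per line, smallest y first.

5201 340
54100801 3536680
562756526801 36788545020

[15; 3,2,1,2,1,2,3,30] for √234; ℓ=8 ⇒ convergent index 7
k=0  a_k=15  p_k/q_k = 15/1
k=1  a_k=3  p_k/q_k = 46/3
k=2  a_k=2  p_k/q_k = 107/7
k=3  a_k=1  p_k/q_k = 153/10
k=4  a_k=2  p_k/q_k = 413/27
…
k=6  a_k=2  p_k/q_k = 1545/101
k=7  a_k=3  p_k/q_k = 5201/340
→ (5201, 340).  Check: 5201²=27050401, 234·340²=27050400, difference 1.
k=2:  x_2 = 5201·5201+234·340·340 = 54100801,  y_2 = 5201·340+340·5201 = 3536680
k=3:  x_3 = 5201·54100801+234·340·3536680 = 562756526801,  y_3 = 5201·3536680+340·54100801 = 36788545020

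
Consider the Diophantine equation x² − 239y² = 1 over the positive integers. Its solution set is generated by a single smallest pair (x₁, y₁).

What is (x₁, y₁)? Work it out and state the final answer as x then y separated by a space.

6195120 400729

[15; 2,5,1,2,4,15,4,2,1,5,2,30] for √239; ℓ=12 ⇒ convergent index 11
a_0=15:  p_0=15·1+0=15,  q_0=15·0+1=1
a_1=2:  p_1=2·15+1=31,  q_1=2·1+0=2
a_2=5:  p_2=5·31+15=170,  q_2=5·2+1=11
a_3=1:  p_3=1·170+31=201,  q_3=1·11+2=13
a_4=2:  p_4=2·201+170=572,  q_4=2·13+11=37
a_5=4:  p_5=4·572+201=2489,  q_5=4·37+13=161
…
a_7=4:  p_7=4·37907+2489=154117,  q_7=4·2452+161=9969
a_8=2:  p_8=2·154117+37907=346141,  q_8=2·9969+2452=22390
a_9=1:  p_9=1·346141+154117=500258,  q_9=1·22390+9969=32359
a_10=5:  p_10=5·500258+346141=2847431,  q_10=5·32359+22390=184185
a_11=2:  p_11=2·2847431+500258=6195120,  q_11=2·184185+32359=400729
(x₁, y₁) = (6195120, 400729);  6195120² − 239·400729² = 1 ✓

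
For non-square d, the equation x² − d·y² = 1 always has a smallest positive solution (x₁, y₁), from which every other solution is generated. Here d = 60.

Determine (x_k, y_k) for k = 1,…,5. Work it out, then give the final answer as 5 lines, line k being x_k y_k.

31 4
1921 248
119071 15372
7380481 952816
457470751 59059220

[7; 1,2,1,14] for √60; ℓ=4 ⇒ convergent index 3
a_0=7:  p_0=7·1+0=7,  q_0=7·0+1=1
…
a_2=2:  p_2=2·8+7=23,  q_2=2·1+1=3
a_3=1:  p_3=1·23+8=31,  q_3=1·3+1=4
fundamental: x₁=31, y₁=4  (since 961 − 60·16 = 1)
(31+4√60)^2 = 1921 + 248√60
(31+4√60)^3 = 119071 + 15372√60
(31+4√60)^4 = 7380481 + 952816√60
(31+4√60)^5 = 457470751 + 59059220√60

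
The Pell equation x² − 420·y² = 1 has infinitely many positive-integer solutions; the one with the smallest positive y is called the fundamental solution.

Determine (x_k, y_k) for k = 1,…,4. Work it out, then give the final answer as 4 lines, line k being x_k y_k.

41 2
3361 164
275561 13446
22592641 1102408

√420 → a₀=20, period (2,40); ℓ=2 even so k=1
k=0  a_k=20  p_k/q_k = 20/1
k=1  a_k=2  p_k/q_k = 41/2
(x₁, y₁) = (41, 2);  41² − 420·2² = 1 ✓
n=2: (41,2)∘(41,2) = (41·41+420·2·2, 41·2+2·41) = (3361,164)
n=3: (3361,164)∘(41,2) = (41·3361+420·2·164, 41·164+2·3361) = (275561,13446)
n=4: (275561,13446)∘(41,2) = (41·275561+420·2·13446, 41·13446+2·275561) = (22592641,1102408)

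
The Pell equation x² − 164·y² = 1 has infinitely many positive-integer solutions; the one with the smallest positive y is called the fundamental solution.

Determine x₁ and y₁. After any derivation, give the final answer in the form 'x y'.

√164 = [12; 1,4,6,4,1,24, …], period ℓ=6 (even) → k=5
i=0: a=12 ⇒ p=12, q=1
i=1: a=1 ⇒ p=13, q=1
…
i=3: a=6 ⇒ p=397, q=31
i=4: a=4 ⇒ p=1652, q=129
i=5: a=1 ⇒ p=2049, q=160
(x₁, y₁) = (2049, 160);  2049² − 164·160² = 1 ✓

2049 160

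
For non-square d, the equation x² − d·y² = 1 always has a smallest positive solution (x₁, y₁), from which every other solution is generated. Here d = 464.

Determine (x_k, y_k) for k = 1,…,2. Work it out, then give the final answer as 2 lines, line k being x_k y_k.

√464 = [21; 1,1,5,1,1,1,5,1,1,42, …], period ℓ=10 (even) → k=9
k=0  a_k=21  p_k/q_k = 21/1
…
k=7  a_k=5  p_k/q_k = 4502/209
k=8  a_k=1  p_k/q_k = 5299/246
k=9  a_k=1  p_k/q_k = 9801/455
(x₁, y₁) = (9801, 455);  9801² − 464·455² = 1 ✓
k=2:  x_2 = 9801·9801+464·455·455 = 192119201,  y_2 = 9801·455+455·9801 = 8918910

9801 455
192119201 8918910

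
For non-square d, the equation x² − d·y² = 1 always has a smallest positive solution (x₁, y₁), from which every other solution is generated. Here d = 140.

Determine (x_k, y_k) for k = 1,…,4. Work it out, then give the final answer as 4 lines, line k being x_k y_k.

[11; 1,4,1,22] for √140; ℓ=4 ⇒ convergent index 3
i=0: a=11 ⇒ p=11, q=1
i=1: a=1 ⇒ p=12, q=1
i=2: a=4 ⇒ p=59, q=5
i=3: a=1 ⇒ p=71, q=6
fundamental: x₁=71, y₁=6  (since 5041 − 140·36 = 1)
n=2: (71,6)∘(71,6) = (71·71+140·6·6, 71·6+6·71) = (10081,852)
n=3: (10081,852)∘(71,6) = (71·10081+140·6·852, 71·852+6·10081) = (1431431,120978)
n=4: (1431431,120978)∘(71,6) = (71·1431431+140·6·120978, 71·120978+6·1431431) = (203253121,17178024)

71 6
10081 852
1431431 120978
203253121 17178024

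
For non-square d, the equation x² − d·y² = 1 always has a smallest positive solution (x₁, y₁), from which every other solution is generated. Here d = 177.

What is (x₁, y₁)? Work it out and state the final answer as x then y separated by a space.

d=177: √d = [13; 3,3,2,8,2,3,3,26] (ℓ=8, even), read p_7/q_7
i=0: a=13 ⇒ p=13, q=1
…
i=2: a=3 ⇒ p=133, q=10
…
i=4: a=8 ⇒ p=2581, q=194
i=5: a=2 ⇒ p=5468, q=411
i=6: a=3 ⇒ p=18985, q=1427
i=7: a=3 ⇒ p=62423, q=4692
→ (62423, 4692).  Check: 62423²=3896630929, 177·4692²=3896630928, difference 1.

62423 4692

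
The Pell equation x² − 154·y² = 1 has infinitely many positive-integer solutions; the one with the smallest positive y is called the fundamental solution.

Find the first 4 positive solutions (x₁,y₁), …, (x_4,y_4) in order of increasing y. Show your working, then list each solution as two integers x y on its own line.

√154 → a₀=12, period (2,2,3,1,2,1,3,2,2,24); ℓ=10 even so k=9
a_0=12:  p_0=12·1+0=12,  q_0=12·0+1=1
a_1=2:  p_1=2·12+1=25,  q_1=2·1+0=2
…
a_7=3:  p_7=3·1030+757=3847,  q_7=3·83+61=310
a_8=2:  p_8=2·3847+1030=8724,  q_8=2·310+83=703
a_9=2:  p_9=2·8724+3847=21295,  q_9=2·703+310=1716
→ (21295, 1716).  Check: 21295²=453477025, 154·1716²=453477024, difference 1.
n=2: (21295,1716)∘(21295,1716) = (21295·21295+154·1716·1716, 21295·1716+1716·21295) = (906954049,73084440)
n=3: (906954049,73084440)∘(21295,1716) = (21295·906954049+154·1716·73084440, 21295·73084440+1716·906954049) = (38627172925615,3112666297884)
n=4: (38627172925615,3112666297884)∘(21295,1716) = (21295·38627172925615+154·1716·3112666297884, 21295·3112666297884+1716·38627172925615) = (1645131293994988801,132568457553795120)

21295 1716
906954049 73084440
38627172925615 3112666297884
1645131293994988801 132568457553795120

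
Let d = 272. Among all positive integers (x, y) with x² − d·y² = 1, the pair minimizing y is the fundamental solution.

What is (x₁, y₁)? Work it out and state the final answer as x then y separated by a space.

33 2

√272 → a₀=16, period (2,32); ℓ=2 even so k=1
step 0: (16, 1)  from 16·(1,0) + (0,1)
step 1: (33, 2)  from 2·(16,1) + (1,0)
fundamental: x₁=33, y₁=2  (since 1089 − 272·4 = 1)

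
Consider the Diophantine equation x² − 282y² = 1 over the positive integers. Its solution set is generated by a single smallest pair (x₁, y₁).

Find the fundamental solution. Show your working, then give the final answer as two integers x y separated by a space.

2351 140

√282 = [16; 1,3,1,4,1,3,1,32, …], period ℓ=8 (even) → k=7
k=0  a_k=16  p_k/q_k = 16/1
…
k=4  a_k=4  p_k/q_k = 403/24
…
k=6  a_k=3  p_k/q_k = 1864/111
k=7  a_k=1  p_k/q_k = 2351/140
fundamental: x₁=2351, y₁=140  (since 5527201 − 282·19600 = 1)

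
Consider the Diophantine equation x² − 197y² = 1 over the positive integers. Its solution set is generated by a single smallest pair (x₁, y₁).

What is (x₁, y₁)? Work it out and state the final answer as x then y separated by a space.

d=197: √d = [14; 28] (ℓ=1, odd), read p_1/q_1
i=0: a=14 ⇒ p=14, q=1
i=1: a=28 ⇒ p=393, q=28
(x₁, y₁) = (393, 28);  393² − 197·28² = 1 ✓

393 28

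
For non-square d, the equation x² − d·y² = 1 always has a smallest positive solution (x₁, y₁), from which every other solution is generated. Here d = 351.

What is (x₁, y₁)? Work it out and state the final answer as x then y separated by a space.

√351 → a₀=18, period (1,2,1,3,2,2,2,3,1,2,1,36); ℓ=12 even so k=11
k=0  a_k=18  p_k/q_k = 18/1
k=1  a_k=1  p_k/q_k = 19/1
k=2  a_k=2  p_k/q_k = 56/3
k=3  a_k=1  p_k/q_k = 75/4
…
k=10  a_k=2  p_k/q_k = 45882/2449
k=11  a_k=1  p_k/q_k = 62425/3332
→ (62425, 3332).  Check: 62425²=3896880625, 351·3332²=3896880624, difference 1.

62425 3332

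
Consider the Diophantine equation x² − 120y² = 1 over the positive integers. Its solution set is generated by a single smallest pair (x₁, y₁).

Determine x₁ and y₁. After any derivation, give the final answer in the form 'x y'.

11 1

√120 = [10; 1,20, …], period ℓ=2 (even) → k=1
step 0: (10, 1)  from 10·(1,0) + (0,1)
step 1: (11, 1)  from 1·(10,1) + (1,0)
→ (11, 1).  Check: 11²=121, 120·1²=120, difference 1.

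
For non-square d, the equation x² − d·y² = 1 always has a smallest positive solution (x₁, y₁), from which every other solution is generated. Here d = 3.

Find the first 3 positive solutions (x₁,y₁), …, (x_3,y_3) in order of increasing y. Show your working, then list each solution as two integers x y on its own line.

2 1
7 4
26 15

√3 → a₀=1, period (1,2); ℓ=2 even so k=1
k=0  a_k=1  p_k/q_k = 1/1
k=1  a_k=1  p_k/q_k = 2/1
fundamental: x₁=2, y₁=1  (since 4 − 3·1 = 1)
(2+1√3)^2 = 7 + 4√3
(2+1√3)^3 = 26 + 15√3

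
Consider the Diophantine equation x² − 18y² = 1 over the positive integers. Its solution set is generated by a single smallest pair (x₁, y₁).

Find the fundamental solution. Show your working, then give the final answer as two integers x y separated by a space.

17 4

√18 → a₀=4, period (4,8); ℓ=2 even so k=1
step 0: (4, 1)  from 4·(1,0) + (0,1)
step 1: (17, 4)  from 4·(4,1) + (1,0)
→ (17, 4).  Check: 17²=289, 18·4²=288, difference 1.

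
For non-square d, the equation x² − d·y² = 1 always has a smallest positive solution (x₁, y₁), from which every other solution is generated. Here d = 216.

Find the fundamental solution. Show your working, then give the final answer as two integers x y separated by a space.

√216 → a₀=14, period (1,2,3,2,1,28); ℓ=6 even so k=5
step 0: (14, 1)  from 14·(1,0) + (0,1)
…
step 3: (147, 10)  from 3·(44,3) + (15,1)
step 4: (338, 23)  from 2·(147,10) + (44,3)
step 5: (485, 33)  from 1·(338,23) + (147,10)
(x₁, y₁) = (485, 33);  485² − 216·33² = 1 ✓

485 33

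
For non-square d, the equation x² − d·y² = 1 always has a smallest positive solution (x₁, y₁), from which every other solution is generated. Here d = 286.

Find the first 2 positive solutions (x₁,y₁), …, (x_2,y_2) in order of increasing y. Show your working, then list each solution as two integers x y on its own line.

d=286: √d = [16; 1,10,3,3,2,3,3,10,1,32] (ℓ=10, even), read p_9/q_9
a_0=16:  p_0=16·1+0=16,  q_0=16·0+1=1
…
a_8=10:  p_8=10·49703+15102=512132,  q_8=10·2939+893=30283
a_9=1:  p_9=1·512132+49703=561835,  q_9=1·30283+2939=33222
(x₁, y₁) = (561835, 33222);  561835² − 286·33222² = 1 ✓
n=2: (561835,33222)∘(561835,33222) = (561835·561835+286·33222·33222, 561835·33222+33222·561835) = (631317134449,37330564740)

561835 33222
631317134449 37330564740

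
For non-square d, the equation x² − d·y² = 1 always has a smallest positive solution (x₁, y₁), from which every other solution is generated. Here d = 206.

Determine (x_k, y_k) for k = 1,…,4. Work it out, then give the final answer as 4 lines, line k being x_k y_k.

59535 4148
7088832449 493902360
844067279642895 58808954001052
100503090979990675201 7002382152411359280

√206 → a₀=14, period (2,1,5,14,5,1,2,28); ℓ=8 even so k=7
k=0  a_k=14  p_k/q_k = 14/1
k=1  a_k=2  p_k/q_k = 29/2
k=2  a_k=1  p_k/q_k = 43/3
k=3  a_k=5  p_k/q_k = 244/17
…
k=6  a_k=1  p_k/q_k = 20998/1463
k=7  a_k=2  p_k/q_k = 59535/4148
(x₁, y₁) = (59535, 4148);  59535² − 206·4148² = 1 ✓
(59535+4148√206)^2 = 7088832449 + 493902360√206
(59535+4148√206)^3 = 844067279642895 + 58808954001052√206
(59535+4148√206)^4 = 100503090979990675201 + 7002382152411359280√206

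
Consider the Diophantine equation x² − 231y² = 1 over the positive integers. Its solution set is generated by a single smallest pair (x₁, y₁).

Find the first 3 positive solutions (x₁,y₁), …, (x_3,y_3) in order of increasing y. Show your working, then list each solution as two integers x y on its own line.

76 5
11551 760
1755676 115515

√231 → a₀=15, period (5,30); ℓ=2 even so k=1
step 0: (15, 1)  from 15·(1,0) + (0,1)
step 1: (76, 5)  from 5·(15,1) + (1,0)
→ (76, 5).  Check: 76²=5776, 231·5²=5775, difference 1.
k=2:  x_2 = 76·76+231·5·5 = 11551,  y_2 = 76·5+5·76 = 760
k=3:  x_3 = 76·11551+231·5·760 = 1755676,  y_3 = 76·760+5·11551 = 115515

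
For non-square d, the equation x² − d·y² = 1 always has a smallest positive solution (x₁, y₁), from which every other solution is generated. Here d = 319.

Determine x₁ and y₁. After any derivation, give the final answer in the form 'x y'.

12901780 722361

[17; 1,6,5,1,4,…,6,1,34] for √319; ℓ=14 ⇒ convergent index 13
a_0=17:  p_0=17·1+0=17,  q_0=17·0+1=1
…
a_2=6:  p_2=6·18+17=125,  q_2=6·1+1=7
a_3=5:  p_3=5·125+18=643,  q_3=5·7+1=36
…
a_5=4:  p_5=4·768+643=3715,  q_5=4·43+36=208
…
a_8=3:  p_8=3·15628+11913=58797,  q_8=3·875+667=3292
…
a_12=6:  p_12=6·1798881+309613=11102899,  q_12=6·100718+17335=621643
a_13=1:  p_13=1·11102899+1798881=12901780,  q_13=1·621643+100718=722361
→ (12901780, 722361).  Check: 12901780²=166455927168400, 319·722361²=166455927168399, difference 1.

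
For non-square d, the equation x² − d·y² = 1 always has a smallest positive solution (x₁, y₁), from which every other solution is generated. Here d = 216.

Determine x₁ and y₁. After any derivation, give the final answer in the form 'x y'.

[14; 1,2,3,2,1,28] for √216; ℓ=6 ⇒ convergent index 5
a_0=14:  p_0=14·1+0=14,  q_0=14·0+1=1
a_1=1:  p_1=1·14+1=15,  q_1=1·1+0=1
a_2=2:  p_2=2·15+14=44,  q_2=2·1+1=3
a_3=3:  p_3=3·44+15=147,  q_3=3·3+1=10
a_4=2:  p_4=2·147+44=338,  q_4=2·10+3=23
a_5=1:  p_5=1·338+147=485,  q_5=1·23+10=33
→ (485, 33).  Check: 485²=235225, 216·33²=235224, difference 1.

485 33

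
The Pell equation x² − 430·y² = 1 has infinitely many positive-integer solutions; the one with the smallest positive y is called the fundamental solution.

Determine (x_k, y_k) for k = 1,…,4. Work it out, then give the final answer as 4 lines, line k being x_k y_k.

2862251 138030
16384961574001 790153011060
93795745300289010251 4523232492118854090
536933931562978654798296001 25893253447598574322902120

d=430: √d = [20; 1,2,1,3,1,…,2,1,40] (ℓ=14, even), read p_13/q_13
a_0=20:  p_0=20·1+0=20,  q_0=20·0+1=1
a_1=1:  p_1=1·20+1=21,  q_1=1·1+0=1
…
a_3=1:  p_3=1·62+21=83,  q_3=1·3+1=4
a_4=3:  p_4=3·83+62=311,  q_4=3·4+3=15
a_5=1:  p_5=1·311+83=394,  q_5=1·15+4=19
a_6=6:  p_6=6·394+311=2675,  q_6=6·19+15=129
a_7=8:  p_7=8·2675+394=21794,  q_7=8·129+19=1051
a_8=6:  p_8=6·21794+2675=133439,  q_8=6·1051+129=6435
…
a_10=3:  p_10=3·155233+133439=599138,  q_10=3·7486+6435=28893
a_11=1:  p_11=1·599138+155233=754371,  q_11=1·28893+7486=36379
a_12=2:  p_12=2·754371+599138=2107880,  q_12=2·36379+28893=101651
a_13=1:  p_13=1·2107880+754371=2862251,  q_13=1·101651+36379=138030
fundamental: x₁=2862251, y₁=138030  (since 8192480787001 − 430·19052280900 = 1)
k=2:  x_2 = 2862251·2862251+430·138030·138030 = 16384961574001,  y_2 = 2862251·138030+138030·2862251 = 790153011060
k=3:  x_3 = 2862251·16384961574001+430·138030·790153011060 = 93795745300289010251,  y_3 = 2862251·790153011060+138030·16384961574001 = 4523232492118854090
k=4:  x_4 = 2862251·93795745300289010251+430·138030·4523232492118854090 = 536933931562978654798296001,  y_4 = 2862251·4523232492118854090+138030·93795745300289010251 = 25893253447598574322902120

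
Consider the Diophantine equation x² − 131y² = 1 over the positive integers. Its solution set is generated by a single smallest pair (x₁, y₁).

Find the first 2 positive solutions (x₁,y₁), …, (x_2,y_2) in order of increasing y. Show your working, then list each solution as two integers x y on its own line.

10610 927
225144199 19670940

√131 = [11; 2,4,11,4,2,22, …], period ℓ=6 (even) → k=5
i=0: a=11 ⇒ p=11, q=1
i=1: a=2 ⇒ p=23, q=2
…
i=4: a=4 ⇒ p=4727, q=413
i=5: a=2 ⇒ p=10610, q=927
→ (10610, 927).  Check: 10610²=112572100, 131·927²=112572099, difference 1.
n=2: (10610,927)∘(10610,927) = (10610·10610+131·927·927, 10610·927+927·10610) = (225144199,19670940)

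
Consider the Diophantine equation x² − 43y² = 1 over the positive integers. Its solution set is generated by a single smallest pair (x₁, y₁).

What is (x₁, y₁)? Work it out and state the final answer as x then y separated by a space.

√43 = [6; 1,1,3,1,5,1,3,1,1,12, …], period ℓ=10 (even) → k=9
step 0: (6, 1)  from 6·(1,0) + (0,1)
…
step 8: (1941, 296)  from 1·(1541,235) + (400,61)
step 9: (3482, 531)  from 1·(1941,296) + (1541,235)
(x₁, y₁) = (3482, 531);  3482² − 43·531² = 1 ✓

3482 531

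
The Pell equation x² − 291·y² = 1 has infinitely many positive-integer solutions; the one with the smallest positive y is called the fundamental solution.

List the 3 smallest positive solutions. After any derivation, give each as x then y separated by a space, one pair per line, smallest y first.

[17; 17,34] for √291; ℓ=2 ⇒ convergent index 1
k=0  a_k=17  p_k/q_k = 17/1
k=1  a_k=17  p_k/q_k = 290/17
→ (290, 17).  Check: 290²=84100, 291·17²=84099, difference 1.
n=2: (290,17)∘(290,17) = (290·290+291·17·17, 290·17+17·290) = (168199,9860)
n=3: (168199,9860)∘(290,17) = (290·168199+291·17·9860, 290·9860+17·168199) = (97555130,5718783)

290 17
168199 9860
97555130 5718783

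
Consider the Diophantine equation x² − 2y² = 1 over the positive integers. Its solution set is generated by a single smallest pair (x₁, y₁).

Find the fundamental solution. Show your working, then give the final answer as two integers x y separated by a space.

3 2

[1; 2] for √2; ℓ=1 ⇒ convergent index 1
a_0=1:  p_0=1·1+0=1,  q_0=1·0+1=1
a_1=2:  p_1=2·1+1=3,  q_1=2·1+0=2
fundamental: x₁=3, y₁=2  (since 9 − 2·4 = 1)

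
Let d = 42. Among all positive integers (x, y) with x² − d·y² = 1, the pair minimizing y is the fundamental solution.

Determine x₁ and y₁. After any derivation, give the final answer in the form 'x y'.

13 2

d=42: √d = [6; 2,12] (ℓ=2, even), read p_1/q_1
i=0: a=6 ⇒ p=6, q=1
i=1: a=2 ⇒ p=13, q=2
(x₁, y₁) = (13, 2);  13² − 42·2² = 1 ✓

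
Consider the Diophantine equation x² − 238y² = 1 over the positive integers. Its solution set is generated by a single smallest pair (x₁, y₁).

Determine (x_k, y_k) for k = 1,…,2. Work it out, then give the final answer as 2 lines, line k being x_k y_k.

[15; 2,2,1,14,1,2,2,30] for √238; ℓ=8 ⇒ convergent index 7
a_0=15:  p_0=15·1+0=15,  q_0=15·0+1=1
…
a_2=2:  p_2=2·31+15=77,  q_2=2·2+1=5
a_3=1:  p_3=1·77+31=108,  q_3=1·5+2=7
a_4=14:  p_4=14·108+77=1589,  q_4=14·7+5=103
a_5=1:  p_5=1·1589+108=1697,  q_5=1·103+7=110
a_6=2:  p_6=2·1697+1589=4983,  q_6=2·110+103=323
a_7=2:  p_7=2·4983+1697=11663,  q_7=2·323+110=756
(x₁, y₁) = (11663, 756);  11663² − 238·756² = 1 ✓
(11663+756√238)^2 = 272051137 + 17634456√238

11663 756
272051137 17634456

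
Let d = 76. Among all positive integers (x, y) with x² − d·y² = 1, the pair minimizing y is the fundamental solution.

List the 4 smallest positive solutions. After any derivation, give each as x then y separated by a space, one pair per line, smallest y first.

√76 → a₀=8, period (1,2,1,1,5,4,5,1,1,2,1,16); ℓ=12 even so k=11
step 0: (8, 1)  from 8·(1,0) + (0,1)
…
step 5: (340, 39)  from 5·(61,7) + (35,4)
step 6: (1421, 163)  from 4·(340,39) + (61,7)
step 7: (7445, 854)  from 5·(1421,163) + (340,39)
step 8: (8866, 1017)  from 1·(7445,854) + (1421,163)
…
step 10: (41488, 4759)  from 2·(16311,1871) + (8866,1017)
step 11: (57799, 6630)  from 1·(41488,4759) + (16311,1871)
→ (57799, 6630).  Check: 57799²=3340724401, 76·6630²=3340724400, difference 1.
(57799+6630√76)^2 = 6681448801 + 766414740√76
(57799+6630√76)^3 = 772362118440199 + 88596011107890√76
(57799+6630√76)^4 = 89283516160768675201 + 10241521691283453480√76

57799 6630
6681448801 766414740
772362118440199 88596011107890
89283516160768675201 10241521691283453480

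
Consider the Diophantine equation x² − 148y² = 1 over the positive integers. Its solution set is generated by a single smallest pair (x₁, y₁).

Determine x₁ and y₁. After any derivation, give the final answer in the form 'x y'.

73 6

√148 = [12; 6,24, …], period ℓ=2 (even) → k=1
k=0  a_k=12  p_k/q_k = 12/1
k=1  a_k=6  p_k/q_k = 73/6
fundamental: x₁=73, y₁=6  (since 5329 − 148·36 = 1)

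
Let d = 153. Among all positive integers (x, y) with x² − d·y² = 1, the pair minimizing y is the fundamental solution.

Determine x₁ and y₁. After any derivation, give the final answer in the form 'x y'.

2177 176

√153 → a₀=12, period (2,1,2,2,2,1,2,24); ℓ=8 even so k=7
k=0  a_k=12  p_k/q_k = 12/1
…
k=3  a_k=2  p_k/q_k = 99/8
k=4  a_k=2  p_k/q_k = 235/19
k=5  a_k=2  p_k/q_k = 569/46
k=6  a_k=1  p_k/q_k = 804/65
k=7  a_k=2  p_k/q_k = 2177/176
(x₁, y₁) = (2177, 176);  2177² − 153·176² = 1 ✓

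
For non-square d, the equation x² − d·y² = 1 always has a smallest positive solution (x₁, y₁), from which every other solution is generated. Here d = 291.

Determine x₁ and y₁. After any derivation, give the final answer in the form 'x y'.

290 17

√291 → a₀=17, period (17,34); ℓ=2 even so k=1
a_0=17:  p_0=17·1+0=17,  q_0=17·0+1=1
a_1=17:  p_1=17·17+1=290,  q_1=17·1+0=17
fundamental: x₁=290, y₁=17  (since 84100 − 291·289 = 1)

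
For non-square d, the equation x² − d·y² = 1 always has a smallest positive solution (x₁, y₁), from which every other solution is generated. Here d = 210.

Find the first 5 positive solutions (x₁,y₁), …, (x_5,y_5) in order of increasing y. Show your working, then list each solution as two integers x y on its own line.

29 2
1681 116
97469 6726
5651521 389992
327690749 22612810

[14; 2,28] for √210; ℓ=2 ⇒ convergent index 1
a_0=14:  p_0=14·1+0=14,  q_0=14·0+1=1
a_1=2:  p_1=2·14+1=29,  q_1=2·1+0=2
(x₁, y₁) = (29, 2);  29² − 210·2² = 1 ✓
(x_2, y_2) = (29·29 + 210·2·2, 29·2 + 2·29) = (1681, 116)
(x_3, y_3) = (29·1681 + 210·2·116, 29·116 + 2·1681) = (97469, 6726)
(x_4, y_4) = (29·97469 + 210·2·6726, 29·6726 + 2·97469) = (5651521, 389992)
(x_5, y_5) = (29·5651521 + 210·2·389992, 29·389992 + 2·5651521) = (327690749, 22612810)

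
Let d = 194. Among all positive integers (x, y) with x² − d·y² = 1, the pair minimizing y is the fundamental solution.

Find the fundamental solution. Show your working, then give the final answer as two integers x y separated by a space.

195 14

d=194: √d = [13; 1,12,1,26] (ℓ=4, even), read p_3/q_3
i=0: a=13 ⇒ p=13, q=1
i=1: a=1 ⇒ p=14, q=1
i=2: a=12 ⇒ p=181, q=13
i=3: a=1 ⇒ p=195, q=14
fundamental: x₁=195, y₁=14  (since 38025 − 194·196 = 1)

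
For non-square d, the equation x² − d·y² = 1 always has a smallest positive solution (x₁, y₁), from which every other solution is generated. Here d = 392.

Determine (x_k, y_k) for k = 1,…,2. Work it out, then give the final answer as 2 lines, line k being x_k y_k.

√392 = [19; 1,3,1,38, …], period ℓ=4 (even) → k=3
i=0: a=19 ⇒ p=19, q=1
…
i=2: a=3 ⇒ p=79, q=4
i=3: a=1 ⇒ p=99, q=5
→ (99, 5).  Check: 99²=9801, 392·5²=9800, difference 1.
k=2:  x_2 = 99·99+392·5·5 = 19601,  y_2 = 99·5+5·99 = 990

99 5
19601 990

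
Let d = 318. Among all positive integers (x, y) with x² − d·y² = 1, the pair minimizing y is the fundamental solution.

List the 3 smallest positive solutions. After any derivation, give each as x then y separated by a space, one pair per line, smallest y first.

√318 → a₀=17, period (1,4,1,34); ℓ=4 even so k=3
k=0  a_k=17  p_k/q_k = 17/1
k=1  a_k=1  p_k/q_k = 18/1
k=2  a_k=4  p_k/q_k = 89/5
k=3  a_k=1  p_k/q_k = 107/6
→ (107, 6).  Check: 107²=11449, 318·6²=11448, difference 1.
(x_2, y_2) = (107·107 + 318·6·6, 107·6 + 6·107) = (22897, 1284)
(x_3, y_3) = (107·22897 + 318·6·1284, 107·1284 + 6·22897) = (4899851, 274770)

107 6
22897 1284
4899851 274770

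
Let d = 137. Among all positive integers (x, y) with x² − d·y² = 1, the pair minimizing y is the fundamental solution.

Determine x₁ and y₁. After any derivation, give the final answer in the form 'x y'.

6083073 519712

[11; 1,2,2,1,1,2,2,1,22] for √137; ℓ=9 ⇒ convergent index 17
a_0=11:  p_0=11·1+0=11,  q_0=11·0+1=1
…
a_2=2:  p_2=2·12+11=35,  q_2=2·1+1=3
a_3=2:  p_3=2·35+12=82,  q_3=2·3+1=7
…
a_5=1:  p_5=1·117+82=199,  q_5=1·10+7=17
a_6=2:  p_6=2·199+117=515,  q_6=2·17+10=44
a_7=2:  p_7=2·515+199=1229,  q_7=2·44+17=105
a_8=1:  p_8=1·1229+515=1744,  q_8=1·105+44=149
a_9=22:  p_9=22·1744+1229=39597,  q_9=22·149+105=3383
a_10=1:  p_10=1·39597+1744=41341,  q_10=1·3383+149=3532
a_11=2:  p_11=2·41341+39597=122279,  q_11=2·3532+3383=10447
…
a_13=1:  p_13=1·285899+122279=408178,  q_13=1·24426+10447=34873
a_14=1:  p_14=1·408178+285899=694077,  q_14=1·34873+24426=59299
a_15=2:  p_15=2·694077+408178=1796332,  q_15=2·59299+34873=153471
a_16=2:  p_16=2·1796332+694077=4286741,  q_16=2·153471+59299=366241
a_17=1:  p_17=1·4286741+1796332=6083073,  q_17=1·366241+153471=519712
(x₁, y₁) = (6083073, 519712);  6083073² − 137·519712² = 1 ✓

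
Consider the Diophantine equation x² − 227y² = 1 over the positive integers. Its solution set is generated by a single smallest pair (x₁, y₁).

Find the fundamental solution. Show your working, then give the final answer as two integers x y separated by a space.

226 15

d=227: √d = [15; 15,30] (ℓ=2, even), read p_1/q_1
k=0  a_k=15  p_k/q_k = 15/1
k=1  a_k=15  p_k/q_k = 226/15
→ (226, 15).  Check: 226²=51076, 227·15²=51075, difference 1.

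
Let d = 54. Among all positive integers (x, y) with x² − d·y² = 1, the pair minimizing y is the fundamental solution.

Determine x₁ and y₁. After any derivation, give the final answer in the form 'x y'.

485 66

[7; 2,1,6,1,2,14] for √54; ℓ=6 ⇒ convergent index 5
a_0=7:  p_0=7·1+0=7,  q_0=7·0+1=1
…
a_2=1:  p_2=1·15+7=22,  q_2=1·2+1=3
…
a_4=1:  p_4=1·147+22=169,  q_4=1·20+3=23
a_5=2:  p_5=2·169+147=485,  q_5=2·23+20=66
→ (485, 66).  Check: 485²=235225, 54·66²=235224, difference 1.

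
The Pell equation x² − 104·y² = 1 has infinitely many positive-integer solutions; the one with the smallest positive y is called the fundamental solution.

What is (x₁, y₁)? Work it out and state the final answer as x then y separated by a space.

[10; 5,20] for √104; ℓ=2 ⇒ convergent index 1
a_0=10:  p_0=10·1+0=10,  q_0=10·0+1=1
a_1=5:  p_1=5·10+1=51,  q_1=5·1+0=5
→ (51, 5).  Check: 51²=2601, 104·5²=2600, difference 1.

51 5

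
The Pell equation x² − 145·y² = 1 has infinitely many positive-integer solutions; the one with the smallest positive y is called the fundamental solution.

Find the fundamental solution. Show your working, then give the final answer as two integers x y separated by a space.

[12; 24] for √145; ℓ=1 ⇒ convergent index 1
i=0: a=12 ⇒ p=12, q=1
i=1: a=24 ⇒ p=289, q=24
→ (289, 24).  Check: 289²=83521, 145·24²=83520, difference 1.

289 24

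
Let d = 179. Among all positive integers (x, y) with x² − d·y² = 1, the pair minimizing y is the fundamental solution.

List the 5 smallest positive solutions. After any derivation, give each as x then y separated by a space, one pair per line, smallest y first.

4190210 313191
35115719688199 2624672120220
294284479589372473370 21995854729733779209
2466227538440333747559727201 184334500894152933286567560
20668022587695847460244899657331050 1544800537983355129318686777395991

√179 = [13; 2,1,1,1,3,…,1,2,26, …], period ℓ=14 (even) → k=13
step 0: (13, 1)  from 13·(1,0) + (0,1)
step 1: (27, 2)  from 2·(13,1) + (1,0)
…
step 5: (388, 29)  from 3·(107,8) + (67,5)
…
step 7: (26999, 2018)  from 13·(2047,153) + (388,29)
…
step 9: (438125, 32747)  from 3·(137042,10243) + (26999,2018)
…
step 12: (1588459, 118727)  from 1·(1013292,75737) + (575167,42990)
step 13: (4190210, 313191)  from 2·(1588459,118727) + (1013292,75737)
fundamental: x₁=4190210, y₁=313191  (since 17557859844100 − 179·98088602481 = 1)
(x_2, y_2) = (4190210·4190210 + 179·313191·313191, 4190210·313191 + 313191·4190210) = (35115719688199, 2624672120220)
(x_3, y_3) = (4190210·35115719688199 + 179·313191·2624672120220, 4190210·2624672120220 + 313191·35115719688199) = (294284479589372473370, 21995854729733779209)
(x_4, y_4) = (4190210·294284479589372473370 + 179·313191·21995854729733779209, 4190210·21995854729733779209 + 313191·294284479589372473370) = (2466227538440333747559727201, 184334500894152933286567560)
(x_5, y_5) = (4190210·2466227538440333747559727201 + 179·313191·184334500894152933286567560, 4190210·184334500894152933286567560 + 313191·2466227538440333747559727201) = (20668022587695847460244899657331050, 1544800537983355129318686777395991)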